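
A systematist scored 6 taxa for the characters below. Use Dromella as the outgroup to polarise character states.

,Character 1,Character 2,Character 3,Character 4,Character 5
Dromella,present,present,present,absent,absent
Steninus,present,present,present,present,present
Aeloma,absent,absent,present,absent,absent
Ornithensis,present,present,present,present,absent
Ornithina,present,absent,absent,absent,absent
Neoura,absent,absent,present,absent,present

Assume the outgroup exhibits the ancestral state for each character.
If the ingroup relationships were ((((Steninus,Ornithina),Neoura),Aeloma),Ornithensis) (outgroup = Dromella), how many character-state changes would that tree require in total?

9

Map each character onto ((((Steninus,Ornithina),Neoura),Aeloma),Ornithensis) (rooted by Dromella) and count the minimum state changes it requires (Fitch parsimony):
Character 1: 2; Character 2: 2; Character 3: 1; Character 4: 2; Character 5: 2.
Total tree length = 9.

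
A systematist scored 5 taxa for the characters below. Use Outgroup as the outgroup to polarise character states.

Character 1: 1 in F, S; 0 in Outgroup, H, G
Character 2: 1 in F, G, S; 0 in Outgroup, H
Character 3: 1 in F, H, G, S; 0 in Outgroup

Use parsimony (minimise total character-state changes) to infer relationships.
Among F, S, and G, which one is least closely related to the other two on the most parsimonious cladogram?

G

The outgroup has state '0' for every character, so '1' is the derived state throughout.
Only F and S show the derived state '1' for Character 1, supporting them as a clade.
Only F, G, and S show the derived state '1' for Character 2, supporting them as a clade.
All ingroup taxa share the derived state '1' for Character 3; it defines the ingroup but does not resolve relationships within it.
Most parsimonious ingroup topology: ((G,(S,F)),H).
F and S share a more recent common ancestor with each other than either does with G, so G is the least closely related of the three.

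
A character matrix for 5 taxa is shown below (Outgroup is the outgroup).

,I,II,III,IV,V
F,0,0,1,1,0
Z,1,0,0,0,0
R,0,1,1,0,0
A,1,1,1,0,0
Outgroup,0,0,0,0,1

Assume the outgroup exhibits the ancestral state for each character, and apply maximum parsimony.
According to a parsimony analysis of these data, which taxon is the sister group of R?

Character polarity is set by the outgroup: the derived state is whichever differs from the outgroup's state, so for V the derived state is '0', and for the remaining characters it is '1'.
I groups A and Z, which is incompatible with the clades supported by the remaining characters; treating it as convergent (homoplasy) costs fewer steps than any alternative tree.
Only A and R show the derived state '1' for II, supporting them as a clade.
Only A, F, and R show the derived state '1' for III, supporting them as a clade.
IV (derived state '1') is unique to F (autapomorphy; uninformative for grouping).
All ingroup taxa share the derived state '0' for V; it defines the ingroup but does not resolve relationships within it.
Most parsimonious ingroup topology: (((A,R),F),Z).
R and A form a cherry on this tree, so they are sister taxa.

A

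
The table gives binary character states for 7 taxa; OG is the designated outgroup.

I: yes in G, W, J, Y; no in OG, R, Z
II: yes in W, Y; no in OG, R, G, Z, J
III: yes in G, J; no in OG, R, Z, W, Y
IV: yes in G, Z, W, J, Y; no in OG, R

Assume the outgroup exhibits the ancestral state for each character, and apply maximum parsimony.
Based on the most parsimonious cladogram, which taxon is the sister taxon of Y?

W

The outgroup has state 'no' for every character, so 'yes' is the derived state throughout.
I (derived state 'yes') is shared by G, J, W, and Y — a synapomorphy uniting that clade.
Only W and Y show the derived state 'yes' for II, supporting them as a clade.
Only G and J show the derived state 'yes' for III, supporting them as a clade.
Only G, J, W, Y, and Z show the derived state 'yes' for IV, supporting them as a clade.
Most parsimonious ingroup topology: (R,(((G,J),(W,Y)),Z)).
Y and W form a cherry on this tree, so they are sister taxa.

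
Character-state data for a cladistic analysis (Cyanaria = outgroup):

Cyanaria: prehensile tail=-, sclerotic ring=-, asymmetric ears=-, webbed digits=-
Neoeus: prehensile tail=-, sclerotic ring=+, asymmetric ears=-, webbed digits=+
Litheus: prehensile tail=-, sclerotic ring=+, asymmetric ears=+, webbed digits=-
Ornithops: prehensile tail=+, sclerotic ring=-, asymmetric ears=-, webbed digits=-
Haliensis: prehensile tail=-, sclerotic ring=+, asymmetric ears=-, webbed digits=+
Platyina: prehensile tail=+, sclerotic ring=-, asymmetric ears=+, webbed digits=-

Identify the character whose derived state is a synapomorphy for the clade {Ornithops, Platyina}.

prehensile tail

The outgroup has state '-' for every character, so '+' is the derived state throughout.
prehensile tail: derived state '+' in Ornithops and Platyina only — synapomorphy for {Ornithops, Platyina}.
sclerotic ring (derived state '+') is shared by Haliensis, Litheus, and Neoeus — a synapomorphy uniting that clade.
asymmetric ears (state '+') occurs in Litheus and Platyina but conflicts with the nesting implied by the other characters — most parsimoniously interpreted as homoplasy.
Only Haliensis and Neoeus show the derived state '+' for webbed digits, supporting them as a clade.
Most parsimonious ingroup topology: (((Neoeus,Haliensis),Litheus),(Ornithops,Platyina)).
The clade {Ornithops, Platyina} is supported by prehensile tail: its derived state '+' occurs in exactly those taxa and in no other taxon (including the outgroup).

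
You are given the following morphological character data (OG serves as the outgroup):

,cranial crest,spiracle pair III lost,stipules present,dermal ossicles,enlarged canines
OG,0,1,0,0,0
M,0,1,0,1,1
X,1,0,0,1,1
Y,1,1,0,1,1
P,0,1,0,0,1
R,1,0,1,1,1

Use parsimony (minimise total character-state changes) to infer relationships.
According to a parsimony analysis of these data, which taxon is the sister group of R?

Character polarity is set by the outgroup: the derived state is whichever differs from the outgroup's state, so for spiracle pair III lost the derived state is '0', and for the remaining characters it is '1'.
Only R, X, and Y show the derived state '1' for cranial crest, supporting them as a clade.
spiracle pair III lost: derived state '0' in R and X only — synapomorphy for {R, X}.
stipules present: derived state '1' in R only — an autapomorphy, so it tells us nothing about relationships among taxa.
dermal ossicles (derived state '1') is shared by M, R, X, and Y — a synapomorphy uniting that clade.
All ingroup taxa share the derived state '1' for enlarged canines; it defines the ingroup but does not resolve relationships within it.
Most parsimonious ingroup topology: ((M,((X,R),Y)),P).
R and X form a cherry on this tree, so they are sister taxa.

X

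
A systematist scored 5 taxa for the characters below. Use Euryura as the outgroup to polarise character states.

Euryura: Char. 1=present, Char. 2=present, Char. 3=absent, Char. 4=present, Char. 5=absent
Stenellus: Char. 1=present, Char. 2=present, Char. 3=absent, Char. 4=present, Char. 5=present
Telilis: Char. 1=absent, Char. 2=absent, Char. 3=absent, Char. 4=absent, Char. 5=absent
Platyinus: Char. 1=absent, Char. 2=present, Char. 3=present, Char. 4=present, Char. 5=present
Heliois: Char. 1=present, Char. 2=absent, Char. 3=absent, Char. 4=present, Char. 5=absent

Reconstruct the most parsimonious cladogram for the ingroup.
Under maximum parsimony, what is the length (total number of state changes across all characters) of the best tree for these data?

6

Character polarity is set by the outgroup: the derived state is whichever differs from the outgroup's state, so for Char. 1, Char. 2, Char. 4 the derived state is 'absent', and for the remaining characters it is 'present'.
Char. 1 (state 'absent') occurs in Platyinus and Telilis but conflicts with the nesting implied by the other characters — most parsimoniously interpreted as homoplasy.
Char. 2: derived state 'absent' in Heliois and Telilis only — synapomorphy for {Heliois, Telilis}.
Char. 3 (derived state 'present') is unique to Platyinus (autapomorphy; uninformative for grouping).
Char. 4 (derived state 'absent') is unique to Telilis (autapomorphy; uninformative for grouping).
Only Platyinus and Stenellus show the derived state 'present' for Char. 5, supporting them as a clade.
Most parsimonious ingroup topology: ((Stenellus,Platyinus),(Telilis,Heliois)).
Changes per character on this tree: Char. 1: 2; Char. 2: 1; Char. 3: 1; Char. 4: 1; Char. 5: 1.
Total = 6.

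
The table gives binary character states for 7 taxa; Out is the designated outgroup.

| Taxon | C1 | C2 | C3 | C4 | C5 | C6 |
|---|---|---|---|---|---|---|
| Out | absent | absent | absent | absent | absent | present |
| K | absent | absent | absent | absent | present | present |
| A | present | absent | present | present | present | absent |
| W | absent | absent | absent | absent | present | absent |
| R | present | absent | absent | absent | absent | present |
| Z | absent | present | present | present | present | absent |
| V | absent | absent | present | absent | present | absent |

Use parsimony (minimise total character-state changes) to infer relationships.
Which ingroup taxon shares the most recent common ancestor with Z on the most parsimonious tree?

Character polarity is set by the outgroup: the derived state is whichever differs from the outgroup's state, so for C6 the derived state is 'absent', and for the remaining characters it is 'present'.
C1 groups A and R, which is incompatible with the clades supported by the remaining characters; treating it as convergent (homoplasy) costs fewer steps than any alternative tree.
C2 (derived state 'present') is unique to Z (autapomorphy; uninformative for grouping).
C3 (derived state 'present') is shared by A, V, and Z — a synapomorphy uniting that clade.
C4: derived state 'present' in A and Z only — synapomorphy for {A, Z}.
C5 (derived state 'present') is shared by A, K, V, W, and Z — a synapomorphy uniting that clade.
C6: derived state 'absent' in A, V, W, and Z only — synapomorphy for {A, V, W, Z}.
Most parsimonious ingroup topology: ((K,(((A,Z),V),W)),R).
Z and A form a cherry on this tree, so they are sister taxa.

A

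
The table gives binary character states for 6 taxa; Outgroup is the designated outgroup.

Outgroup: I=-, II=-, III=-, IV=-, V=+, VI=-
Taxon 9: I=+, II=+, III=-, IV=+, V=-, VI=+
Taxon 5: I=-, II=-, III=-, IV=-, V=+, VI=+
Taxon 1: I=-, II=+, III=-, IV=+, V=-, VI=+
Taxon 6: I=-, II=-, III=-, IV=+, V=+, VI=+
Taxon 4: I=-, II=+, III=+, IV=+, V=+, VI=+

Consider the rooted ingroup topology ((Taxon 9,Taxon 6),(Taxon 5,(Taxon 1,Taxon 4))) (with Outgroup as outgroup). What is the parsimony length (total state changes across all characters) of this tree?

9

Map each character onto ((Taxon 9,Taxon 6),(Taxon 5,(Taxon 1,Taxon 4))) (rooted by Outgroup) and count the minimum state changes it requires (Fitch parsimony):
I: 1; II: 2; III: 1; IV: 2; V: 2; VI: 1.
Total tree length = 9.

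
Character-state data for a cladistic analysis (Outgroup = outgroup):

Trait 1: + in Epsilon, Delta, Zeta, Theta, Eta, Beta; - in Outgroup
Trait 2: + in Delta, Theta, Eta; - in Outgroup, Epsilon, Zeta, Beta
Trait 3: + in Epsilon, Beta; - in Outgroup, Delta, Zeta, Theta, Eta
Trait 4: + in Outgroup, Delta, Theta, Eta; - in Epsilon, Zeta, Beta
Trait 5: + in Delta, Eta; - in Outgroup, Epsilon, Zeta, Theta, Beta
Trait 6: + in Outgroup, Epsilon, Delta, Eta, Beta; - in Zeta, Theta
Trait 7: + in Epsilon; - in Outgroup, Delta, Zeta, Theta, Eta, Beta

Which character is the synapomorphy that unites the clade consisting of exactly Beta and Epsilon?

Character polarity is set by the outgroup: the derived state is whichever differs from the outgroup's state, so for Trait 4, Trait 6 the derived state is '-', and for the remaining characters it is '+'.
Trait 1 (derived state '+') is shared by all ingroup taxa — unites the whole ingroup.
Only Delta, Eta, and Theta show the derived state '+' for Trait 2, supporting them as a clade.
Trait 3 (derived state '+') is shared by Beta and Epsilon — a synapomorphy uniting that clade.
Trait 4: derived state '-' in Beta, Epsilon, and Zeta only — synapomorphy for {Beta, Epsilon, Zeta}.
Only Delta and Eta show the derived state '+' for Trait 5, supporting them as a clade.
Trait 6 groups Theta and Zeta, which is incompatible with the clades supported by the remaining characters; treating it as convergent (homoplasy) costs fewer steps than any alternative tree.
Trait 7: derived state '+' in Epsilon only — an autapomorphy, so it tells us nothing about relationships among taxa.
Most parsimonious ingroup topology: (((Epsilon,Beta),Zeta),((Delta,Eta),Theta)).
The clade {Beta, Epsilon} is supported by Trait 3: its derived state '+' occurs in exactly those taxa and in no other taxon (including the outgroup).

Trait 3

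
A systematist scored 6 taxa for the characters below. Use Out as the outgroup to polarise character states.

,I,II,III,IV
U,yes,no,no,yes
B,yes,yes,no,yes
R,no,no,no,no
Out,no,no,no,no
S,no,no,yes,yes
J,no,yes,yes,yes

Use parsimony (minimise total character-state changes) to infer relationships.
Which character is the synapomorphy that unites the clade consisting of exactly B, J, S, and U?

IV

The outgroup has state 'no' for every character, so 'yes' is the derived state throughout.
I: derived state 'yes' in B and U only — synapomorphy for {B, U}.
II (state 'yes') occurs in B and J but conflicts with the nesting implied by the other characters — most parsimoniously interpreted as homoplasy.
Only J and S show the derived state 'yes' for III, supporting them as a clade.
Only B, J, S, and U show the derived state 'yes' for IV, supporting them as a clade.
Most parsimonious ingroup topology: (((B,U),(J,S)),R).
The clade {B, J, S, U} is supported by IV: its derived state 'yes' occurs in exactly those taxa and in no other taxon (including the outgroup).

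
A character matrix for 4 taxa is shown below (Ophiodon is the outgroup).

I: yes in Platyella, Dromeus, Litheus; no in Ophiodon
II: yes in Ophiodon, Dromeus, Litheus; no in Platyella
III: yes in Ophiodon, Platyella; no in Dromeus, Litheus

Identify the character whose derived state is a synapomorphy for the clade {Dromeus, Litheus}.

Character polarity is set by the outgroup: the derived state is whichever differs from the outgroup's state, so for II, III the derived state is 'no', and for the remaining characters it is 'yes'.
All ingroup taxa share the derived state 'yes' for I; it defines the ingroup but does not resolve relationships within it.
II (derived state 'no') is unique to Platyella (autapomorphy; uninformative for grouping).
III (derived state 'no') is shared by Dromeus and Litheus — a synapomorphy uniting that clade.
Most parsimonious ingroup topology: (Platyella,(Dromeus,Litheus)).
The clade {Dromeus, Litheus} is supported by III: its derived state 'no' occurs in exactly those taxa and in no other taxon (including the outgroup).

III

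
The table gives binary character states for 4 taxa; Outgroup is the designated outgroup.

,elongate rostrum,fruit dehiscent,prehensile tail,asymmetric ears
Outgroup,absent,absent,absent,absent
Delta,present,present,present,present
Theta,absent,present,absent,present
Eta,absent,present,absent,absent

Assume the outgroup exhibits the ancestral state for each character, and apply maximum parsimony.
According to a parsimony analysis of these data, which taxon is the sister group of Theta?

Delta

The outgroup has state 'absent' for every character, so 'present' is the derived state throughout.
elongate rostrum: derived state 'present' in Delta only — an autapomorphy, so it tells us nothing about relationships among taxa.
fruit dehiscent (derived state 'present') is shared by all ingroup taxa — unites the whole ingroup.
prehensile tail (derived state 'present') is unique to Delta (autapomorphy; uninformative for grouping).
Only Delta and Theta show the derived state 'present' for asymmetric ears, supporting them as a clade.
Most parsimonious ingroup topology: ((Delta,Theta),Eta).
Theta and Delta form a cherry on this tree, so they are sister taxa.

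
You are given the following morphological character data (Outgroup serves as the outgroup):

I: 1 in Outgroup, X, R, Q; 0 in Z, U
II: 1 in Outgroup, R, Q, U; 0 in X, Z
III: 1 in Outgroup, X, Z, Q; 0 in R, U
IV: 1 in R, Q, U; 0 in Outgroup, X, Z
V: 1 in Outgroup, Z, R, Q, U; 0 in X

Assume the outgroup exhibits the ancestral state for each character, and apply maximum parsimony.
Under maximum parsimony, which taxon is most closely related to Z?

X

Character polarity is set by the outgroup: the derived state is whichever differs from the outgroup's state, so for I, II, III, V the derived state is '0', and for the remaining characters it is '1'.
I (state '0') occurs in U and Z but conflicts with the nesting implied by the other characters — most parsimoniously interpreted as homoplasy.
II (derived state '0') is shared by X and Z — a synapomorphy uniting that clade.
III (derived state '0') is shared by R and U — a synapomorphy uniting that clade.
Only Q, R, and U show the derived state '1' for IV, supporting them as a clade.
V: derived state '0' in X only — an autapomorphy, so it tells us nothing about relationships among taxa.
Most parsimonious ingroup topology: ((X,Z),((R,U),Q)).
Z and X form a cherry on this tree, so they are sister taxa.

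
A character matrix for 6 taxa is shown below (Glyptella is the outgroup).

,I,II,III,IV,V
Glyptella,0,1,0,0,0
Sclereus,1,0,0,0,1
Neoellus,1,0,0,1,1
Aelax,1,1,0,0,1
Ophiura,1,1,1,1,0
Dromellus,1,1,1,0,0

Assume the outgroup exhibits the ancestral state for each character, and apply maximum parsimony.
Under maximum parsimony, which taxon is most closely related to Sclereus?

Character polarity is set by the outgroup: the derived state is whichever differs from the outgroup's state, so for II the derived state is '0', and for the remaining characters it is '1'.
I (derived state '1') is shared by all ingroup taxa — unites the whole ingroup.
II (derived state '0') is shared by Neoellus and Sclereus — a synapomorphy uniting that clade.
III (derived state '1') is shared by Dromellus and Ophiura — a synapomorphy uniting that clade.
IV groups Neoellus and Ophiura, which is incompatible with the clades supported by the remaining characters; treating it as convergent (homoplasy) costs fewer steps than any alternative tree.
V (derived state '1') is shared by Aelax, Neoellus, and Sclereus — a synapomorphy uniting that clade.
Most parsimonious ingroup topology: (((Neoellus,Sclereus),Aelax),(Ophiura,Dromellus)).
Sclereus and Neoellus form a cherry on this tree, so they are sister taxa.

Neoellus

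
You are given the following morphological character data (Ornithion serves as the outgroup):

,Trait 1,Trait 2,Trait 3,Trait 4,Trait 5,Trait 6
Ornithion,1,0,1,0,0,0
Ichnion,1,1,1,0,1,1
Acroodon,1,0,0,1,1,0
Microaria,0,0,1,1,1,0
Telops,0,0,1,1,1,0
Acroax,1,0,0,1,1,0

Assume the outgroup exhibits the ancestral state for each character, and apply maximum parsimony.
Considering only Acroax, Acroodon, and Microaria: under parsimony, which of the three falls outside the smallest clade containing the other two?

Microaria

Character polarity is set by the outgroup: the derived state is whichever differs from the outgroup's state, so for Trait 1, Trait 3 the derived state is '0', and for the remaining characters it is '1'.
Trait 1: derived state '0' in Microaria and Telops only — synapomorphy for {Microaria, Telops}.
Trait 2 (derived state '1') is unique to Ichnion (autapomorphy; uninformative for grouping).
Trait 3: derived state '0' in Acroax and Acroodon only — synapomorphy for {Acroax, Acroodon}.
Trait 4: derived state '1' in Acroax, Acroodon, Microaria, and Telops only — synapomorphy for {Acroax, Acroodon, Microaria, Telops}.
Trait 5 (derived state '1') is shared by all ingroup taxa — unites the whole ingroup.
Trait 6: derived state '1' in Ichnion only — an autapomorphy, so it tells us nothing about relationships among taxa.
Most parsimonious ingroup topology: (Ichnion,((Acroodon,Acroax),(Microaria,Telops))).
Acroax and Acroodon share a more recent common ancestor with each other than either does with Microaria, so Microaria is the least closely related of the three.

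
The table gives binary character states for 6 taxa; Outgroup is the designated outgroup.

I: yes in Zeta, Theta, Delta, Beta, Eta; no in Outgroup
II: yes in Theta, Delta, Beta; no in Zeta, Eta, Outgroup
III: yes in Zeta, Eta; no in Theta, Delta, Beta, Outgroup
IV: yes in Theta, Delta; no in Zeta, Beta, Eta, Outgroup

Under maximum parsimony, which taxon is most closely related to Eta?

The outgroup has state 'no' for every character, so 'yes' is the derived state throughout.
All ingroup taxa share the derived state 'yes' for I; it defines the ingroup but does not resolve relationships within it.
II (derived state 'yes') is shared by Beta, Delta, and Theta — a synapomorphy uniting that clade.
III: derived state 'yes' in Eta and Zeta only — synapomorphy for {Eta, Zeta}.
IV: derived state 'yes' in Delta and Theta only — synapomorphy for {Delta, Theta}.
Most parsimonious ingroup topology: (((Delta,Theta),Beta),(Eta,Zeta)).
Eta and Zeta form a cherry on this tree, so they are sister taxa.

Zeta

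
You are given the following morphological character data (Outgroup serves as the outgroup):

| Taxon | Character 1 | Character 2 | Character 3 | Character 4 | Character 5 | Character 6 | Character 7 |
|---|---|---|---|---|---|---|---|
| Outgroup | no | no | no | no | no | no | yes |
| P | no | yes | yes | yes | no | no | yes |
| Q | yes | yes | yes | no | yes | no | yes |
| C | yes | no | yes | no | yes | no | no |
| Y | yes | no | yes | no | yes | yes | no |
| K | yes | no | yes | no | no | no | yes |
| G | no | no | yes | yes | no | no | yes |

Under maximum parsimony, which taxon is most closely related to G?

Character polarity is set by the outgroup: the derived state is whichever differs from the outgroup's state, so for Character 7 the derived state is 'no', and for the remaining characters it is 'yes'.
Character 1 (derived state 'yes') is shared by C, K, Q, and Y — a synapomorphy uniting that clade.
Character 2 groups P and Q, which is incompatible with the clades supported by the remaining characters; treating it as convergent (homoplasy) costs fewer steps than any alternative tree.
Character 3 (derived state 'yes') is shared by all ingroup taxa — unites the whole ingroup.
Character 4: derived state 'yes' in G and P only — synapomorphy for {G, P}.
Character 5 (derived state 'yes') is shared by C, Q, and Y — a synapomorphy uniting that clade.
Character 6: derived state 'yes' in Y only — an autapomorphy, so it tells us nothing about relationships among taxa.
Character 7: derived state 'no' in C and Y only — synapomorphy for {C, Y}.
Most parsimonious ingroup topology: ((P,G),((Q,(C,Y)),K)).
G and P form a cherry on this tree, so they are sister taxa.

P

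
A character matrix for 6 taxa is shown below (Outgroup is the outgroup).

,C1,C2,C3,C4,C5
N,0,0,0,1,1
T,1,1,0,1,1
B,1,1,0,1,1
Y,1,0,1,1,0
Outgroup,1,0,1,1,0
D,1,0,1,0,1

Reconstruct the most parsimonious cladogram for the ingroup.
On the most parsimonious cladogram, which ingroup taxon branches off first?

Character polarity is set by the outgroup: the derived state is whichever differs from the outgroup's state, so for C1, C3, C4 the derived state is '0', and for the remaining characters it is '1'.
C1: derived state '0' in N only — an autapomorphy, so it tells us nothing about relationships among taxa.
C2: derived state '1' in B and T only — synapomorphy for {B, T}.
C3 (derived state '0') is shared by B, N, and T — a synapomorphy uniting that clade.
C4: derived state '0' in D only — an autapomorphy, so it tells us nothing about relationships among taxa.
Only B, D, N, and T show the derived state '1' for C5, supporting them as a clade.
Most parsimonious ingroup topology: ((((B,T),N),D),Y).
Y is sister to the clade containing all other ingroup taxa, so it is the earliest-diverging (most basal) ingroup lineage.

Y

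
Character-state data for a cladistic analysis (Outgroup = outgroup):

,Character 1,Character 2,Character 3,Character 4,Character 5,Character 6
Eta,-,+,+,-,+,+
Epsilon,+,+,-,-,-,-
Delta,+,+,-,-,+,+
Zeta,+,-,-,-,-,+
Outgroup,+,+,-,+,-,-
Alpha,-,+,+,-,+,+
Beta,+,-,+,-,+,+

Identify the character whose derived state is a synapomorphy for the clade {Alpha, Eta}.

Character 1

Character polarity is set by the outgroup: the derived state is whichever differs from the outgroup's state, so for Character 1, Character 2, Character 4 the derived state is '-', and for the remaining characters it is '+'.
Character 1: derived state '-' in Alpha and Eta only — synapomorphy for {Alpha, Eta}.
Character 2 (state '-') occurs in Beta and Zeta but conflicts with the nesting implied by the other characters — most parsimoniously interpreted as homoplasy.
Character 3: derived state '+' in Alpha, Beta, and Eta only — synapomorphy for {Alpha, Beta, Eta}.
Character 4 (derived state '-') is shared by all ingroup taxa — unites the whole ingroup.
Character 5 (derived state '+') is shared by Alpha, Beta, Delta, and Eta — a synapomorphy uniting that clade.
Only Alpha, Beta, Delta, Eta, and Zeta show the derived state '+' for Character 6, supporting them as a clade.
Most parsimonious ingroup topology: (((Delta,(Beta,(Alpha,Eta))),Zeta),Epsilon).
The clade {Alpha, Eta} is supported by Character 1: its derived state '-' occurs in exactly those taxa and in no other taxon (including the outgroup).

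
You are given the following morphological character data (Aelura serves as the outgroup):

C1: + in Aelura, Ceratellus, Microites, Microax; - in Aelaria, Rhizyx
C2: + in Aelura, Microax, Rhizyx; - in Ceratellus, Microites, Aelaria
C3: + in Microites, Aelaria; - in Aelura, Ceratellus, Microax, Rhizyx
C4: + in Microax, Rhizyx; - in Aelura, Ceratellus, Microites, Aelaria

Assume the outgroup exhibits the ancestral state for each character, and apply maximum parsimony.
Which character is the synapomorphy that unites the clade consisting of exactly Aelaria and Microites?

C3

Character polarity is set by the outgroup: the derived state is whichever differs from the outgroup's state, so for C1, C2 the derived state is '-', and for the remaining characters it is '+'.
C1 groups Aelaria and Rhizyx, which is incompatible with the clades supported by the remaining characters; treating it as convergent (homoplasy) costs fewer steps than any alternative tree.
C2 (derived state '-') is shared by Aelaria, Ceratellus, and Microites — a synapomorphy uniting that clade.
C3: derived state '+' in Aelaria and Microites only — synapomorphy for {Aelaria, Microites}.
C4 (derived state '+') is shared by Microax and Rhizyx — a synapomorphy uniting that clade.
Most parsimonious ingroup topology: ((Ceratellus,(Microites,Aelaria)),(Microax,Rhizyx)).
The clade {Aelaria, Microites} is supported by C3: its derived state '+' occurs in exactly those taxa and in no other taxon (including the outgroup).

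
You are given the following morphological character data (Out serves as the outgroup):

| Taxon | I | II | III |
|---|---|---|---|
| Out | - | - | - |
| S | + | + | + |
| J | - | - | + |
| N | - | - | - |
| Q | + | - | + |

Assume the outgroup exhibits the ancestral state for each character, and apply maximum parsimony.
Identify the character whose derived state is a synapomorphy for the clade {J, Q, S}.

III

The outgroup has state '-' for every character, so '+' is the derived state throughout.
Only Q and S show the derived state '+' for I, supporting them as a clade.
II: derived state '+' in S only — an autapomorphy, so it tells us nothing about relationships among taxa.
Only J, Q, and S show the derived state '+' for III, supporting them as a clade.
Most parsimonious ingroup topology: (((S,Q),J),N).
The clade {J, Q, S} is supported by III: its derived state '+' occurs in exactly those taxa and in no other taxon (including the outgroup).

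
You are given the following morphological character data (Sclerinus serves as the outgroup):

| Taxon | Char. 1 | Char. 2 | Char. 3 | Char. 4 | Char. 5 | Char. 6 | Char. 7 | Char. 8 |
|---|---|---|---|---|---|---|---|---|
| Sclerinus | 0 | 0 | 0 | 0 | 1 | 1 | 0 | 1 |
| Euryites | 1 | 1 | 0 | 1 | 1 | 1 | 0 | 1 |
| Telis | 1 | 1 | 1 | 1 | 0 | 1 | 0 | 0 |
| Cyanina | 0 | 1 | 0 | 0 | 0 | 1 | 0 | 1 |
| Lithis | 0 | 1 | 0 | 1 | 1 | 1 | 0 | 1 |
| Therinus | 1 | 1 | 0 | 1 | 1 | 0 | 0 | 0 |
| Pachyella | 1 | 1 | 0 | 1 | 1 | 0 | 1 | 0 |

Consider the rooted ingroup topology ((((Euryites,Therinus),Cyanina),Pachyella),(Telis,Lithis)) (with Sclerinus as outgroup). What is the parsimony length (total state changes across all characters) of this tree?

Map each character onto ((((Euryites,Therinus),Cyanina),Pachyella),(Telis,Lithis)) (rooted by Sclerinus) and count the minimum state changes it requires (Fitch parsimony):
Char. 1: 3; Char. 2: 1; Char. 3: 1; Char. 4: 2; Char. 5: 2; Char. 6: 2; Char. 7: 1; Char. 8: 3.
Total tree length = 15.

15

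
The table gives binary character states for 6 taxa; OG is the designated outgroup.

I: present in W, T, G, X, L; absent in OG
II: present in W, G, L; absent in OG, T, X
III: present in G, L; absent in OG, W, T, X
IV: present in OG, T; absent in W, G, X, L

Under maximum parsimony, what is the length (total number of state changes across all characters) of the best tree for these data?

Character polarity is set by the outgroup: the derived state is whichever differs from the outgroup's state, so for IV the derived state is 'absent', and for the remaining characters it is 'present'.
All ingroup taxa share the derived state 'present' for I; it defines the ingroup but does not resolve relationships within it.
Only G, L, and W show the derived state 'present' for II, supporting them as a clade.
Only G and L show the derived state 'present' for III, supporting them as a clade.
Only G, L, W, and X show the derived state 'absent' for IV, supporting them as a clade.
Most parsimonious ingroup topology: (((W,(G,L)),X),T).
Changes per character on this tree: I: 1; II: 1; III: 1; IV: 1.
Total = 4.

4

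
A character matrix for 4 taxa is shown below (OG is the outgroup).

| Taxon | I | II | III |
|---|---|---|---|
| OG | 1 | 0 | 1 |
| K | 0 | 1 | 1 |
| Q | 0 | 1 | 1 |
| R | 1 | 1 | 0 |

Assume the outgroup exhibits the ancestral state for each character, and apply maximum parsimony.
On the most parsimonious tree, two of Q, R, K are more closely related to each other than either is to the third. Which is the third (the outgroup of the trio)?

R

Character polarity is set by the outgroup: the derived state is whichever differs from the outgroup's state, so for I, III the derived state is '0', and for the remaining characters it is '1'.
I: derived state '0' in K and Q only — synapomorphy for {K, Q}.
All ingroup taxa share the derived state '1' for II; it defines the ingroup but does not resolve relationships within it.
III (derived state '0') is unique to R (autapomorphy; uninformative for grouping).
Most parsimonious ingroup topology: ((K,Q),R).
Q and K share a more recent common ancestor with each other than either does with R, so R is the least closely related of the three.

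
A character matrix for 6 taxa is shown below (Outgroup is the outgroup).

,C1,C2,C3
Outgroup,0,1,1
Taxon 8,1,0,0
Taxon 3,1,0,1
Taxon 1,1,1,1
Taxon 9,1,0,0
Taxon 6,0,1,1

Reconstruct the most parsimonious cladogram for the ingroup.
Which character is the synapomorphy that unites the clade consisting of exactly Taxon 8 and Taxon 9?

C3

Character polarity is set by the outgroup: the derived state is whichever differs from the outgroup's state, so for C2, C3 the derived state is '0', and for the remaining characters it is '1'.
C1: derived state '1' in Taxon 1, Taxon 3, Taxon 8, and Taxon 9 only — synapomorphy for {Taxon 1, Taxon 3, Taxon 8, Taxon 9}.
C2 (derived state '0') is shared by Taxon 3, Taxon 8, and Taxon 9 — a synapomorphy uniting that clade.
C3: derived state '0' in Taxon 8 and Taxon 9 only — synapomorphy for {Taxon 8, Taxon 9}.
Most parsimonious ingroup topology: ((((Taxon 8,Taxon 9),Taxon 3),Taxon 1),Taxon 6).
The clade {Taxon 8, Taxon 9} is supported by C3: its derived state '0' occurs in exactly those taxa and in no other taxon (including the outgroup).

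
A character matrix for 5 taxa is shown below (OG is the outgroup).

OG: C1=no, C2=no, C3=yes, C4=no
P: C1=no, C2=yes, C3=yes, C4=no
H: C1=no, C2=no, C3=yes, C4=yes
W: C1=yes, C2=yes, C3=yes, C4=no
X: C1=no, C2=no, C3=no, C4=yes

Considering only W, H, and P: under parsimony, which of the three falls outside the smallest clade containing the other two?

Character polarity is set by the outgroup: the derived state is whichever differs from the outgroup's state, so for C3 the derived state is 'no', and for the remaining characters it is 'yes'.
C1: derived state 'yes' in W only — an autapomorphy, so it tells us nothing about relationships among taxa.
C2: derived state 'yes' in P and W only — synapomorphy for {P, W}.
C3: derived state 'no' in X only — an autapomorphy, so it tells us nothing about relationships among taxa.
C4: derived state 'yes' in H and X only — synapomorphy for {H, X}.
Most parsimonious ingroup topology: ((P,W),(H,X)).
P and W share a more recent common ancestor with each other than either does with H, so H is the least closely related of the three.

H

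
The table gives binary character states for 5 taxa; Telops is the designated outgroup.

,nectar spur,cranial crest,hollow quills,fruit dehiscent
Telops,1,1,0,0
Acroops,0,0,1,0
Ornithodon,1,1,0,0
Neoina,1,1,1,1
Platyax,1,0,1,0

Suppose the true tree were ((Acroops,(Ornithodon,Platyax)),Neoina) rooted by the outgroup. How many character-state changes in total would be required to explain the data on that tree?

Map each character onto ((Acroops,(Ornithodon,Platyax)),Neoina) (rooted by Telops) and count the minimum state changes it requires (Fitch parsimony):
nectar spur: 1; cranial crest: 2; hollow quills: 2; fruit dehiscent: 1.
Total tree length = 6.

6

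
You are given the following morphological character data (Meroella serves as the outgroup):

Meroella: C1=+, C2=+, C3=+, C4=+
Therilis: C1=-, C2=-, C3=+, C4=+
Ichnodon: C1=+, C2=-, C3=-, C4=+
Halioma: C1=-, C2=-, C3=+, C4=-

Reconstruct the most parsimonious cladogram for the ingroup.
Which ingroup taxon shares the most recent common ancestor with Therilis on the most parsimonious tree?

The outgroup has state '+' for every character, so '-' is the derived state throughout.
Only Halioma and Therilis show the derived state '-' for C1, supporting them as a clade.
All ingroup taxa share the derived state '-' for C2; it defines the ingroup but does not resolve relationships within it.
C3: derived state '-' in Ichnodon only — an autapomorphy, so it tells us nothing about relationships among taxa.
C4: derived state '-' in Halioma only — an autapomorphy, so it tells us nothing about relationships among taxa.
Most parsimonious ingroup topology: ((Therilis,Halioma),Ichnodon).
Therilis and Halioma form a cherry on this tree, so they are sister taxa.

Halioma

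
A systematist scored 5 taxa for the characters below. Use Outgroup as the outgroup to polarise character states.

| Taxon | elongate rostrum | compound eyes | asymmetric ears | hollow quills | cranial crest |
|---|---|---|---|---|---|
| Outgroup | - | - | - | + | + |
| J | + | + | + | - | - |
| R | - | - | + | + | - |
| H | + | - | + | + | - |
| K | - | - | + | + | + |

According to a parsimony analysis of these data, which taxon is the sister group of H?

Character polarity is set by the outgroup: the derived state is whichever differs from the outgroup's state, so for hollow quills, cranial crest the derived state is '-', and for the remaining characters it is '+'.
elongate rostrum: derived state '+' in H and J only — synapomorphy for {H, J}.
compound eyes (derived state '+') is unique to J (autapomorphy; uninformative for grouping).
All ingroup taxa share the derived state '+' for asymmetric ears; it defines the ingroup but does not resolve relationships within it.
hollow quills (derived state '-') is unique to J (autapomorphy; uninformative for grouping).
cranial crest (derived state '-') is shared by H, J, and R — a synapomorphy uniting that clade.
Most parsimonious ingroup topology: (((J,H),R),K).
H and J form a cherry on this tree, so they are sister taxa.

J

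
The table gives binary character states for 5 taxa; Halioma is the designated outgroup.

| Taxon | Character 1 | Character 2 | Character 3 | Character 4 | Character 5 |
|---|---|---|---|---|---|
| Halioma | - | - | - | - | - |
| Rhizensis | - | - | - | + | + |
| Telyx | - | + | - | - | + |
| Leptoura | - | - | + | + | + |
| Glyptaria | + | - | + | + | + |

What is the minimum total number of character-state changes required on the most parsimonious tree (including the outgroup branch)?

The outgroup has state '-' for every character, so '+' is the derived state throughout.
Character 1: derived state '+' in Glyptaria only — an autapomorphy, so it tells us nothing about relationships among taxa.
Character 2 (derived state '+') is unique to Telyx (autapomorphy; uninformative for grouping).
Only Glyptaria and Leptoura show the derived state '+' for Character 3, supporting them as a clade.
Only Glyptaria, Leptoura, and Rhizensis show the derived state '+' for Character 4, supporting them as a clade.
All ingroup taxa share the derived state '+' for Character 5; it defines the ingroup but does not resolve relationships within it.
Most parsimonious ingroup topology: ((Rhizensis,(Leptoura,Glyptaria)),Telyx).
Changes per character on this tree: Character 1: 1; Character 2: 1; Character 3: 1; Character 4: 1; Character 5: 1.
Total = 5.

5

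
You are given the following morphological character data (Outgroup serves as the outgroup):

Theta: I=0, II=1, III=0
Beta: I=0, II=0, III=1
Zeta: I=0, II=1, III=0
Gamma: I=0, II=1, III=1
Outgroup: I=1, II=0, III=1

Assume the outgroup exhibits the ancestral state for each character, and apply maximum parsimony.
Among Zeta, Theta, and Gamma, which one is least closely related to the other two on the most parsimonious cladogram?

Gamma

Character polarity is set by the outgroup: the derived state is whichever differs from the outgroup's state, so for I, III the derived state is '0', and for the remaining characters it is '1'.
All ingroup taxa share the derived state '0' for I; it defines the ingroup but does not resolve relationships within it.
II: derived state '1' in Gamma, Theta, and Zeta only — synapomorphy for {Gamma, Theta, Zeta}.
III: derived state '0' in Theta and Zeta only — synapomorphy for {Theta, Zeta}.
Most parsimonious ingroup topology: (Beta,((Zeta,Theta),Gamma)).
Zeta and Theta share a more recent common ancestor with each other than either does with Gamma, so Gamma is the least closely related of the three.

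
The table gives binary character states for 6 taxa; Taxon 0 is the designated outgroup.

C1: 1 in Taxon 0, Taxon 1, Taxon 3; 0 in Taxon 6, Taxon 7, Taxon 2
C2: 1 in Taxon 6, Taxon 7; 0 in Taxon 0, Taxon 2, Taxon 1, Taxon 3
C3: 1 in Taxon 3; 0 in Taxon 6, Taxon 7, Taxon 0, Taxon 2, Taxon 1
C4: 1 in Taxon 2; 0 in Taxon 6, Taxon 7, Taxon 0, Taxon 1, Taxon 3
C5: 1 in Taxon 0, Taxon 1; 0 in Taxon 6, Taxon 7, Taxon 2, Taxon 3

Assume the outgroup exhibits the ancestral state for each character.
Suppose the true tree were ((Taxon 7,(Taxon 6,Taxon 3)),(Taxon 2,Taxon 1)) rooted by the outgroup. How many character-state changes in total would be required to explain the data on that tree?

9

Map each character onto ((Taxon 7,(Taxon 6,Taxon 3)),(Taxon 2,Taxon 1)) (rooted by Taxon 0) and count the minimum state changes it requires (Fitch parsimony):
C1: 3; C2: 2; C3: 1; C4: 1; C5: 2.
Total tree length = 9.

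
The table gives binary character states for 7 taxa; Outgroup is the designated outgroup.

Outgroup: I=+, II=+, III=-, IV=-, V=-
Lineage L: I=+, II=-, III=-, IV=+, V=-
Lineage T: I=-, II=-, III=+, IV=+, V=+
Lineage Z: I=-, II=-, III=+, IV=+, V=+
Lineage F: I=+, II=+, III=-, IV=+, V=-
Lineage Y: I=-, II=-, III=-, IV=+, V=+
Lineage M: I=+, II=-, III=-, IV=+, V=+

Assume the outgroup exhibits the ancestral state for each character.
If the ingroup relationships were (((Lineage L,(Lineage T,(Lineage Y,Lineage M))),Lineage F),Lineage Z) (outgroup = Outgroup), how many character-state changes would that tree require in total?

Map each character onto (((Lineage L,(Lineage T,(Lineage Y,Lineage M))),Lineage F),Lineage Z) (rooted by Outgroup) and count the minimum state changes it requires (Fitch parsimony):
I: 3; II: 2; III: 2; IV: 1; V: 2.
Total tree length = 10.

10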